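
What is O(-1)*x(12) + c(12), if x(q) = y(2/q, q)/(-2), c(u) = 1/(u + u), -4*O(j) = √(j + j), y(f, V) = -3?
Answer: 1/24 - 3*I*√2/8 ≈ 0.041667 - 0.53033*I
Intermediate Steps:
O(j) = -√2*√j/4 (O(j) = -√(j + j)/4 = -√2*√j/4)
c(u) = 1/(2*u)
x(q) = 3/2 (x(q) = -3/(-2) = -3*(-½) = 3/2)
O(-1)*x(12) + c(12) = -√2*√(-1)/4*(3/2) + (½)/12 = -√2*I/4*(3/2) + (½)*(1/12) = -I*√2/4*(3/2) + 1/24 = -3*I*√2/8 + 1/24 = 1/24 - 3*I*√2/8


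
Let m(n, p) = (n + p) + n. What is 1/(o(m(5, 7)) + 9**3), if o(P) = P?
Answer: 1/746 ≈ 0.0013405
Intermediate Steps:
m(n, p) = p + 2*n
1/(o(m(5, 7)) + 9**3) = 1/((7 + 2*5) + 9**3) = 1/((7 + 10) + 729) = 1/(17 + 729) = 1/746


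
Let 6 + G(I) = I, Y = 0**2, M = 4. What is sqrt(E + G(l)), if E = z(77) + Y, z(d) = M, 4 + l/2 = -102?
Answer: I*sqrt(214) ≈ 14.629*I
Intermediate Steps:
l = -212 (l = -8 + 2*(-102) = -8 - 204 = -212)
Y = 0
G(I) = -6 + I
z(d) = 4
E = 4 (E = 4 + 0 = 4)
sqrt(E + G(l)) = sqrt(4 + (-6 - 212)) = sqrt(4 - 218) = sqrt(-214) = I*sqrt(214)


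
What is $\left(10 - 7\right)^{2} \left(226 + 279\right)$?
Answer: $4545$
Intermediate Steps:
$\left(10 - 7\right)^{2} \left(226 + 279\right) = 3^{2} \cdot 505 = 9 \cdot 505 = 4545$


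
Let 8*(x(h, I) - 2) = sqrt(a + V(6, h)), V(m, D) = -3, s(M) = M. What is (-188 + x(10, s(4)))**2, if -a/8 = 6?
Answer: (1488 - I*sqrt(51))**2/64 ≈ 34595.0 - 332.08*I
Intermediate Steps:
a = -48 (a = -8*6 = -48)
x(h, I) = 2 + I*sqrt(51)/8 (x(h, I) = 2 + sqrt(-48 - 3)/8 = 2 + sqrt(-51)/8 = 2 + (I*sqrt(51))/8 = 2 + I*sqrt(51)/8)
(-188 + x(10, s(4)))**2 = (-188 + (2 + I*sqrt(51)/8))**2 = (-186 + I*sqrt(51)/8)**2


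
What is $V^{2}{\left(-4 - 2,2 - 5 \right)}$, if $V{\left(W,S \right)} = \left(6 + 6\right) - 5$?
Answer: $49$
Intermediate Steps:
$V{\left(W,S \right)} = 7$ ($V{\left(W,S \right)} = 12 - 5 = 7$)
$V^{2}{\left(-4 - 2,2 - 5 \right)} = 7^{2} = 49$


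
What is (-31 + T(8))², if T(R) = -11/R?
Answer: 67081/64 ≈ 1048.1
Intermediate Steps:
(-31 + T(8))² = (-31 - 11/8)² = (-259/8)² = 67081/64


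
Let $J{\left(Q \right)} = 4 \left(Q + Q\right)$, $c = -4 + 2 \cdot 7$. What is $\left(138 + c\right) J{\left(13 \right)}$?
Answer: $15392$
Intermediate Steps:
$c = 10$ ($c = -4 + 14 = 10$)
$J{\left(Q \right)} = 8 Q$ ($J{\left(Q \right)} = 4 \cdot 2 Q = 8 Q$)
$\left(138 + c\right) J{\left(13 \right)} = \left(138 + 10\right) 8 \cdot 13 = 148 \cdot 104 = 15392$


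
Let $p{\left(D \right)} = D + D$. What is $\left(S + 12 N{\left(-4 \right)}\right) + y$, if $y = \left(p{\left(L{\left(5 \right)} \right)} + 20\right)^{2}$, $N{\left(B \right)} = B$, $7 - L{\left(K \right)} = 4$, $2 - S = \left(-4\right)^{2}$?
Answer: $614$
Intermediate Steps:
$S = -14$ ($S = 2 - \left(-4\right)^{2} = 2 - 16 = -14$)
$L{\left(K \right)} = 3$ ($L{\left(K \right)} = 7 - 4 = 3$)
$p{\left(D \right)} = 2 D$
$y = 676$ ($y = \left(2 \cdot 3 + 20\right)^{2} = \left(6 + 20\right)^{2} = 26^{2} = 676$)
$\left(S + 12 N{\left(-4 \right)}\right) + y = \left(-14 + 12 \left(-4\right)\right) + 676 = \left(-14 - 48\right) + 676 = -62 + 676 = 614$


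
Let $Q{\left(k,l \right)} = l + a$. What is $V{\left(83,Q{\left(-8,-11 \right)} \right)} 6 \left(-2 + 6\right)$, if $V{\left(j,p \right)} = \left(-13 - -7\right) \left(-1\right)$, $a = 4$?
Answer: $144$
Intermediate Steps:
$Q{\left(k,l \right)} = 4 + l$ ($Q{\left(k,l \right)} = l + 4 = 4 + l$)
$V{\left(j,p \right)} = 6$ ($V{\left(j,p \right)} = \left(-13 + 7\right) \left(-1\right) = \left(-6\right) \left(-1\right) = 6$)
$V{\left(83,Q{\left(-8,-11 \right)} \right)} 6 \left(-2 + 6\right) = 6 \cdot 6 \left(-2 + 6\right) = 6 \cdot 6 \cdot 4 = 6 \cdot 24 = 144$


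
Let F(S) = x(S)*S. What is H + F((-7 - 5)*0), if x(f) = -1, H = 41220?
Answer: 41220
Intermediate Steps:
F(S) = -S
H + F((-7 - 5)*0) = 41220 - (-7 - 5)*0 = 41220 - (-12)*0 = 41220 - 1*0 = 41220 + 0 = 41220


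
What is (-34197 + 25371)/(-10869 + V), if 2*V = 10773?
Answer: 5884/3655 ≈ 1.6098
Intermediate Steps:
V = 10773/2 (V = (½)*10773 = 10773/2 ≈ 5386.5)
(-34197 + 25371)/(-10869 + V) = (-34197 + 25371)/(-10869 + 10773/2) = -8826/(-10965/2) = -8826*(-2/10965) = 5884/3655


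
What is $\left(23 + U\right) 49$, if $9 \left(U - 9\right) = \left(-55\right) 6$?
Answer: $- \frac{686}{3} \approx -228.67$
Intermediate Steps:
$U = - \frac{83}{3}$ ($U = 9 + \frac{\left(-55\right) 6}{9} = 9 + \frac{1}{9} \left(-330\right) = 9 - \frac{110}{3} = - \frac{83}{3} \approx -27.667$)
$\left(23 + U\right) 49 = \left(23 - \frac{83}{3}\right) 49 = \left(- \frac{14}{3}\right) 49 = - \frac{686}{3}$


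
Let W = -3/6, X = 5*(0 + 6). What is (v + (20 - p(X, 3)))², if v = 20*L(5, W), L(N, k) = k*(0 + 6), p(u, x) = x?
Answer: 1849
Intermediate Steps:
X = 30 (X = 5*6 = 30)
W = -½ (W = -3*⅙ = -½ ≈ -0.50000)
L(N, k) = 6*k (L(N, k) = k*6 = 6*k)
v = -60 (v = 20*(6*(-½)) = 20*(-3) = -60)
(v + (20 - p(X, 3)))² = (-60 + (20 - 1*3))² = (-60 + (20 - 3))² = (-60 + 17)² = (-43)² = 1849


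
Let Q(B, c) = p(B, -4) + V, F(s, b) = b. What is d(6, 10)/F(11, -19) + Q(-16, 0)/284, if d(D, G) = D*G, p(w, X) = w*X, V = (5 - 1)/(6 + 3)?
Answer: -35585/12141 ≈ -2.9310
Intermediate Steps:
V = 4/9 ≈ 0.44444
p(w, X) = X*w
Q(B, c) = 4/9 - 4*B (Q(B, c) = -4*B + 4/9 = 4/9 - 4*B)
d(6, 10)/F(11, -19) + Q(-16, 0)/284 = (6*10)/(-19) + (4/9 - 4*(-16))/284 = 60*(-1/19) + (4/9 + 64)*(1/284) = -60/19 + (580/9)*(1/284) = -60/19 + 145/639 = -35585/12141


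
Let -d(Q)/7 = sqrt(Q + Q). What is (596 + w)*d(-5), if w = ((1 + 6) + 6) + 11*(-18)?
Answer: -2877*I*sqrt(10) ≈ -9097.9*I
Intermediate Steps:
d(Q) = -7*sqrt(2)*sqrt(Q) (d(Q) = -7*sqrt(Q + Q) = -7*sqrt(2)*sqrt(Q))
w = -185 (w = (7 + 6) - 198 = 13 - 198 = -185)
(596 + w)*d(-5) = (596 - 185)*(-7*sqrt(2)*sqrt(-5)) = 411*(-7*sqrt(2)*I*sqrt(5)) = 411*(-7*I*sqrt(10)) = -2877*I*sqrt(10)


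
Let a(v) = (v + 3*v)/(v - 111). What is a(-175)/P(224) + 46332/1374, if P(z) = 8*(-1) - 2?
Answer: 1096231/32747 ≈ 33.476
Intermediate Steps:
a(v) = 4*v/(-111 + v) (a(v) = (4*v)/(-111 + v) = 4*v/(-111 + v))
P(z) = -10 (P(z) = -8 - 2 = -10)
a(-175)/P(224) + 46332/1374 = (4*(-175)/(-111 - 175))/(-10) + 46332/1374 = (4*(-175)/(-286))*(-1/10) + 46332*(1/1374) = (4*(-175)*(-1/286))*(-1/10) + 7722/229 = (350/143)*(-1/10) + 7722/229 = -35/143 + 7722/229 = 1096231/32747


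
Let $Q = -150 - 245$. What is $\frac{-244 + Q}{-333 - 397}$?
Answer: $\frac{639}{730} \approx 0.87534$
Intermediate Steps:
$Q = -395$ ($Q = -150 - 245 = -395$)
$\frac{-244 + Q}{-333 - 397} = \frac{-244 - 395}{-333 - 397} = - \frac{639}{-730} = \left(-639\right) \left(- \frac{1}{730}\right) = \frac{639}{730}$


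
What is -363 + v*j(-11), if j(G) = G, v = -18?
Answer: -165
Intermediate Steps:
-363 + v*j(-11) = -363 - 18*(-11) = -363 + 198 = -165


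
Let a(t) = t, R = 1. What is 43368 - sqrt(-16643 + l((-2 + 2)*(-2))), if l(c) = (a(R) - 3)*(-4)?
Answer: 43368 - I*sqrt(16635) ≈ 43368.0 - 128.98*I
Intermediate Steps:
l(c) = 8 (l(c) = (1 - 3)*(-4) = -2*(-4) = 8)
43368 - sqrt(-16643 + l((-2 + 2)*(-2))) = 43368 - sqrt(-16643 + 8) = 43368 - sqrt(-16635) = 43368 - I*sqrt(16635)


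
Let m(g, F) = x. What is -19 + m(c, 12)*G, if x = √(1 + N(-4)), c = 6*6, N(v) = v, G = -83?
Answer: -19 - 83*I*√3 ≈ -19.0 - 143.76*I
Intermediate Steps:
c = 36
x = I*√3 (x = √(1 - 4) = √(-3) = I*√3 ≈ 1.732*I)
m(g, F) = I*√3
-19 + m(c, 12)*G = -19 + (I*√3)*(-83) = -19 - 83*I*√3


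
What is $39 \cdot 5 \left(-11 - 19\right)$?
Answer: $-5850$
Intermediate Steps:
$39 \cdot 5 \left(-11 - 19\right) = 195 \left(-30\right) = -5850$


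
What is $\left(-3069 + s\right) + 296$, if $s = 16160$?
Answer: $13387$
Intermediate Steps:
$\left(-3069 + s\right) + 296 = \left(-3069 + 16160\right) + 296 = 13091 + 296 = 13387$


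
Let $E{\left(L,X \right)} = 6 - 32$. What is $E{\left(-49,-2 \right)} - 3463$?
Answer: $-3489$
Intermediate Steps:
$E{\left(L,X \right)} = -26$ ($E{\left(L,X \right)} = 6 - 32 = -26$)
$E{\left(-49,-2 \right)} - 3463 = -26 - 3463 = -3489$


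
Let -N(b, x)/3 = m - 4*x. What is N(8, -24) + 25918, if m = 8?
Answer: 25606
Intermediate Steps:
N(b, x) = -24 + 12*x (N(b, x) = -3*(8 - 4*x) = -24 + 12*x)
N(8, -24) + 25918 = (-24 + 12*(-24)) + 25918 = (-24 - 288) + 25918 = -312 + 25918 = 25606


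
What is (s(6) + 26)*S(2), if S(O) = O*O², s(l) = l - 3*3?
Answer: 184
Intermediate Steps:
s(l) = -9 + l (s(l) = l - 9 = -9 + l)
S(O) = O³
(s(6) + 26)*S(2) = ((-9 + 6) + 26)*2³ = (-3 + 26)*8 = 23*8 = 184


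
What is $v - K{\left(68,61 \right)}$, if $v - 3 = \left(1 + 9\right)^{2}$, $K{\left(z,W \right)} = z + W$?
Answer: $-26$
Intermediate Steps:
$K{\left(z,W \right)} = W + z$
$v = 103$ ($v = 3 + \left(1 + 9\right)^{2} = 3 + 10^{2} = 3 + 100 = 103$)
$v - K{\left(68,61 \right)} = 103 - \left(61 + 68\right) = 103 - 129 = -26$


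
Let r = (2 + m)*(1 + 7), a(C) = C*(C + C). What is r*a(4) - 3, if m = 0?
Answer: 509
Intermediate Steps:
a(C) = 2*C² (a(C) = C*(2*C) = 2*C²)
r = 16 (r = (2 + 0)*(1 + 7) = 2*8 = 16)
r*a(4) - 3 = 16*(2*4²) - 3 = 16*(2*16) - 3 = 16*32 - 3 = 512 - 3 = 509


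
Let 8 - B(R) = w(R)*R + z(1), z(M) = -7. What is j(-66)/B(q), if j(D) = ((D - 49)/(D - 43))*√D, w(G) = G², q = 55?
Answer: -23*I*√66/3626648 ≈ -5.1522e-5*I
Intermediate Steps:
j(D) = √D*(-49 + D)/(-43 + D) (j(D) = ((-49 + D)/(-43 + D))*√D = √D*(-49 + D)/(-43 + D))
B(R) = 15 - R³ (B(R) = 8 - (R²*R - 7) = 8 - (R³ - 7) = 8 - (-7 + R³) = 8 + (7 - R³) = 15 - R³)
j(-66)/B(q) = (√(-66)*(-49 - 66)/(-43 - 66))/(15 - 1*55³) = ((I*√66)*(-115)/(-109))/(15 - 1*166375) = ((I*√66)*(-1/109)*(-115))/(15 - 166375) = (115*I*√66/109)/(-166360) = (115*I*√66/109)*(-1/166360) = -23*I*√66/3626648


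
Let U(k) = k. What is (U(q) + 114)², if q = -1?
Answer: 12769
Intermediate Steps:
(U(q) + 114)² = (-1 + 114)² = 113² = 12769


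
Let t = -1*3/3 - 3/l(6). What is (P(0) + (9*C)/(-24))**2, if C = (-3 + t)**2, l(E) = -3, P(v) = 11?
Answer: 3721/64 ≈ 58.141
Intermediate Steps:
t = 0 (t = -1*3/3 - 3/(-3) = -3*1/3 - 3*(-1/3) = -1 + 1 = 0)
C = 9 (C = (-3 + 0)**2 = (-3)**2 = 9)
(P(0) + (9*C)/(-24))**2 = (11 + (9*9)/(-24))**2 = (11 + 81*(-1/24))**2 = (11 - 27/8)**2 = (61/8)**2 = 3721/64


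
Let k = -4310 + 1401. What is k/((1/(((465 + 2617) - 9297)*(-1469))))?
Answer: -26558690015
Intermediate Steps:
k = -2909
k/((1/(((465 + 2617) - 9297)*(-1469)))) = -2909/(1/(((465 + 2617) - 9297)*(-1469))) = -2909/(-1/1469/(3082 - 9297)) = -2909/(-1/1469/(-6215)) = -2909/((-1/6215*(-1/1469))) = -2909/1/9129835 = -2909*9129835 = -26558690015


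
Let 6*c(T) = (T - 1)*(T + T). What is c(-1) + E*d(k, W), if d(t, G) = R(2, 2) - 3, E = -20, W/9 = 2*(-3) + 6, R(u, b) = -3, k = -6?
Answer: 362/3 ≈ 120.67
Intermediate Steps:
W = 0 (W = 9*(2*(-3) + 6) = 9*(-6 + 6) = 9*0 = 0)
c(T) = T*(-1 + T)/3 (c(T) = ((T - 1)*(T + T))/6 = ((-1 + T)*(2*T))/6 = (2*T*(-1 + T))/6 = T*(-1 + T)/3)
d(t, G) = -6 (d(t, G) = -3 - 3 = -6)
c(-1) + E*d(k, W) = (⅓)*(-1)*(-1 - 1) - 20*(-6) = (⅓)*(-1)*(-2) + 120 = ⅔ + 120 = 362/3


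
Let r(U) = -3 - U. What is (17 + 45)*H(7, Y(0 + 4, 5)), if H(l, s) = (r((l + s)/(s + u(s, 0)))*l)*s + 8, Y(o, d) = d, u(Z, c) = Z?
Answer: -8618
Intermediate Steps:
H(l, s) = 8 + l*s*(-3 - (l + s)/(2*s)) (H(l, s) = ((-3 - (l + s)/(s + s))*l)*s + 8 = ((-3 - (l + s)/(2*s))*l)*s + 8 = (l*(-3 - (l + s)/(2*s)))*s + 8 = l*s*(-3 - (l + s)/(2*s)) + 8 = 8 + l*s*(-3 - (l + s)/(2*s)))
(17 + 45)*H(7, Y(0 + 4, 5)) = (17 + 45)*(8 - ½*7*(7 + 7*5)) = 62*(8 - ½*7*(7 + 35)) = 62*(8 - ½*7*42) = 62*(8 - 147) = 62*(-139) = -8618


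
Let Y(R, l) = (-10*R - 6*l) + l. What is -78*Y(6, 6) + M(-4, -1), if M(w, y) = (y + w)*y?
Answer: 7025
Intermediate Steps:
M(w, y) = y*(w + y) (M(w, y) = (w + y)*y = y*(w + y))
Y(R, l) = -10*R - 5*l
-78*Y(6, 6) + M(-4, -1) = -78*(-10*6 - 5*6) - (-4 - 1) = -78*(-60 - 30) - 1*(-5) = -78*(-90) + 5 = 7020 + 5 = 7025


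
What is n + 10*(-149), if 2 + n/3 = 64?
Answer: -1304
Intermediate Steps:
n = 186 (n = -6 + 3*64 = -6 + 192 = 186)
n + 10*(-149) = 186 + 10*(-149) = 186 - 1490 = -1304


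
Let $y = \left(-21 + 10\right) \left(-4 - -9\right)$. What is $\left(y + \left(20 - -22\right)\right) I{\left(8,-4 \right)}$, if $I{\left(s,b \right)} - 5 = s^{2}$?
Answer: $-897$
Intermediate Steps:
$I{\left(s,b \right)} = 5 + s^{2}$
$y = -55$ ($y = - 11 \left(-4 + 9\right) = \left(-11\right) 5 = -55$)
$\left(y + \left(20 - -22\right)\right) I{\left(8,-4 \right)} = \left(-55 + \left(20 - -22\right)\right) \left(5 + 8^{2}\right) = \left(-55 + \left(20 + 22\right)\right) \left(5 + 64\right) = \left(-55 + 42\right) 69 = \left(-13\right) 69 = -897$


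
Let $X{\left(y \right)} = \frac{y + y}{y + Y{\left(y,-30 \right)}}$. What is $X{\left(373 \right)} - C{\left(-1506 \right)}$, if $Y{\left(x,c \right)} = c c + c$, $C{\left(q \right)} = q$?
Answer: $\frac{1872704}{1243} \approx 1506.6$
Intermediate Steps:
$Y{\left(x,c \right)} = c + c^{2}$ ($Y{\left(x,c \right)} = c^{2} + c = c + c^{2}$)
$X{\left(y \right)} = \frac{2 y}{870 + y}$ ($X{\left(y \right)} = \frac{y + y}{y - 30 \left(1 - 30\right)} = \frac{2 y}{y - -870} = \frac{2 y}{y + 870} = \frac{2 y}{870 + y}$)
$X{\left(373 \right)} - C{\left(-1506 \right)} = 2 \cdot 373 \frac{1}{870 + 373} - -1506 = 2 \cdot 373 \cdot \frac{1}{1243} + 1506 = \frac{746}{1243} + 1506 = \frac{1872704}{1243}$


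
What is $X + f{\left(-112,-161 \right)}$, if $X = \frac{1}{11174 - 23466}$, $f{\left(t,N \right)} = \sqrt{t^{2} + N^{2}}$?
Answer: $- \frac{1}{12292} + 7 \sqrt{785} \approx 196.13$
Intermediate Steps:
$f{\left(t,N \right)} = \sqrt{N^{2} + t^{2}}$
$X = - \frac{1}{12292}$ ($X = \frac{1}{11174 - 23466} = \frac{1}{-12292} = - \frac{1}{12292} \approx -8.1354 \cdot 10^{-5}$)
$X + f{\left(-112,-161 \right)} = - \frac{1}{12292} + \sqrt{\left(-161\right)^{2} + \left(-112\right)^{2}} = - \frac{1}{12292} + \sqrt{25921 + 12544} = - \frac{1}{12292} + \sqrt{38465} = - \frac{1}{12292} + 7 \sqrt{785}$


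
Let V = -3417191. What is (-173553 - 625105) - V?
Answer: 2618533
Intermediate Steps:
(-173553 - 625105) - V = (-173553 - 625105) - 1*(-3417191) = -798658 + 3417191 = 2618533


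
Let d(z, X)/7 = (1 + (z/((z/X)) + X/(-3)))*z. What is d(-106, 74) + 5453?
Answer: -95683/3 ≈ -31894.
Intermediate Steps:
d(z, X) = 7*z*(1 + 2*X/3) (d(z, X) = 7*((1 + (z/((z/X)) + X/(-3)))*z) = 7*((1 + (z*(X/z) + X*(-1/3)))*z) = 7*((1 + (X - X/3))*z) = 7*((1 + 2*X/3)*z) = 7*(z*(1 + 2*X/3)) = 7*z*(1 + 2*X/3))
d(-106, 74) + 5453 = (7/3)*(-106)*(3 + 2*74) + 5453 = (7/3)*(-106)*(3 + 148) + 5453 = (7/3)*(-106)*151 + 5453 = -112042/3 + 5453 = -95683/3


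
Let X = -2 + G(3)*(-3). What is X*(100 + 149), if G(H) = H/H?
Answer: -1245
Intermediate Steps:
G(H) = 1
X = -5 (X = -2 + 1*(-3) = -2 - 3 = -5)
X*(100 + 149) = -5*(100 + 149) = -5*249 = -1245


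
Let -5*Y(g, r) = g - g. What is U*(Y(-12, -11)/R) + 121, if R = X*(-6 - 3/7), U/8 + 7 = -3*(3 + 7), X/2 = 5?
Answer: 121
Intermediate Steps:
X = 10 (X = 2*5 = 10)
U = -296 (U = -56 + 8*(-3*(3 + 7)) = -56 + 8*(-3*10) = -56 + 8*(-30) = -56 - 240 = -296)
Y(g, r) = 0 (Y(g, r) = -(g - g)/5 = -⅕*0 = 0)
R = -450/7 (R = 10*(-6 - 3/7) = 10*(-45/7) = -450/7 ≈ -64.286)
U*(Y(-12, -11)/R) + 121 = -0/(-450/7) + 121 = -0*(-7)/450 + 121 = -296*0 + 121 = 0 + 121 = 121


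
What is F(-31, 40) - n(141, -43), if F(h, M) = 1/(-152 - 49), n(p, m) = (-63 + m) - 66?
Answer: 34571/201 ≈ 172.00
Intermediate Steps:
n(p, m) = -129 + m
F(h, M) = -1/201 (F(h, M) = 1/(-201) = -1/201)
F(-31, 40) - n(141, -43) = -1/201 - (-129 - 43) = -1/201 - 1*(-172) = -1/201 + 172 = 34571/201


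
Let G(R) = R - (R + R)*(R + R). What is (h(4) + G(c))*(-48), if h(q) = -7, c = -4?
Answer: 3600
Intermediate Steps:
G(R) = R - 4*R² (G(R) = R - 2*R*2*R = R - 4*R²)
(h(4) + G(c))*(-48) = (-7 - 4*(1 - 4*(-4)))*(-48) = (-7 - 4*(1 + 16))*(-48) = (-7 - 4*17)*(-48) = (-7 - 68)*(-48) = -75*(-48) = 3600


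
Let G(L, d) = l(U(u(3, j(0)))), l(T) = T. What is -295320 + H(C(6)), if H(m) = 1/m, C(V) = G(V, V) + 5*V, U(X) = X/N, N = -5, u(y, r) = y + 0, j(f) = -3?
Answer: -43412035/147 ≈ -2.9532e+5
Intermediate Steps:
u(y, r) = y
U(X) = -X/5 (U(X) = X/(-5) = X*(-1/5) = -X/5)
G(L, d) = -3/5 (G(L, d) = -1/5*3 = -3/5)
C(V) = -3/5 + 5*V
-295320 + H(C(6)) = -295320 + 1/(-3/5 + 5*6) = -295320 + 1/(-3/5 + 30) = -295320 + 1/(147/5) = -295320 + 5/147 = -43412035/147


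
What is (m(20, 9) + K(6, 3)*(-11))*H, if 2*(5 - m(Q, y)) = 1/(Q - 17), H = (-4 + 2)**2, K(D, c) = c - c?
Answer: 58/3 ≈ 19.333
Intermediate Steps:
K(D, c) = 0
H = 4 (H = (-2)**2 = 4)
m(Q, y) = 5 - 1/(2*(-17 + Q)) (m(Q, y) = 5 - 1/(2*(Q - 17)) = 5 - 1/(2*(-17 + Q)))
(m(20, 9) + K(6, 3)*(-11))*H = ((-171 + 10*20)/(2*(-17 + 20)) + 0*(-11))*4 = ((1/2)*(-171 + 200)/3 + 0)*4 = ((1/2)*(1/3)*29 + 0)*4 = (29/6 + 0)*4 = (29/6)*4 = 58/3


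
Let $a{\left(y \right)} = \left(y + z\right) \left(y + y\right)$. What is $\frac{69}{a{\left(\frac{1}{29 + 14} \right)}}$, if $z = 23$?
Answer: $\frac{42527}{660} \approx 64.435$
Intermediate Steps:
$a{\left(y \right)} = 2 y \left(23 + y\right)$ ($a{\left(y \right)} = \left(y + 23\right) \left(y + y\right) = \left(23 + y\right) 2 y = 2 y \left(23 + y\right)$)
$\frac{69}{a{\left(\frac{1}{29 + 14} \right)}} = \frac{69}{2 \frac{1}{29 + 14} \left(23 + \frac{1}{29 + 14}\right)} = \frac{69}{2 \cdot \frac{1}{43} \left(23 + \frac{1}{43}\right)} = \frac{69}{2 \cdot \frac{1}{43} \cdot \frac{990}{43}} = \frac{69}{\frac{1980}{1849}} = 69 \cdot \frac{1849}{1980} = \frac{42527}{660}$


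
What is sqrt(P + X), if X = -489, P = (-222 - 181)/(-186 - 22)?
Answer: I*sqrt(7793)/4 ≈ 22.069*I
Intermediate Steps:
P = 31/16 (P = -403/(-208) = -403*(-1/208) = 31/16 ≈ 1.9375)
sqrt(P + X) = sqrt(31/16 - 489) = sqrt(-7793/16) = I*sqrt(7793)/4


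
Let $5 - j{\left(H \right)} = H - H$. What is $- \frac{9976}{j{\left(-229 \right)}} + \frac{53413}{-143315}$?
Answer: $- \frac{285995501}{143315} \approx -1995.6$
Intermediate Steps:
$j{\left(H \right)} = 5$ ($j{\left(H \right)} = 5 - \left(H - H\right) = 5 - 0 = 5 + 0 = 5$)
$- \frac{9976}{j{\left(-229 \right)}} + \frac{53413}{-143315} = - \frac{9976}{5} + \frac{53413}{-143315} = \left(-9976\right) \frac{1}{5} + 53413 \left(- \frac{1}{143315}\right) = - \frac{9976}{5} - \frac{53413}{143315} = - \frac{285995501}{143315}$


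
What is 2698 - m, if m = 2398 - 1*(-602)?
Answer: -302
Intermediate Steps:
m = 3000 (m = 2398 + 602 = 3000)
2698 - m = 2698 - 1*3000 = 2698 - 3000 = -302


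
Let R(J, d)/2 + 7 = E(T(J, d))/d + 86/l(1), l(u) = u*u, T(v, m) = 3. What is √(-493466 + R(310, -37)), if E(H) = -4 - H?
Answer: I*√675338134/37 ≈ 702.36*I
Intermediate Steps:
l(u) = u²
R(J, d) = 158 - 14/d (R(J, d) = -14 + 2*((-4 - 1*3)/d + 86/(1²)) = -14 + 2*((-4 - 3)/d + 86/1) = -14 + 2*(-7/d + 86*1) = -14 + 2*(-7/d + 86) = -14 + 2*(86 - 7/d) = -14 + (172 - 14/d) = 158 - 14/d)
√(-493466 + R(310, -37)) = √(-493466 + (158 - 14/(-37))) = √(-493466 + (158 - 14*(-1/37))) = √(-493466 + (158 + 14/37)) = √(-493466 + 5860/37) = √(-18252382/37) = I*√675338134/37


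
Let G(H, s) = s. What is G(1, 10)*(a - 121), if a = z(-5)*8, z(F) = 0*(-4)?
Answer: -1210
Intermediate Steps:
z(F) = 0
a = 0 (a = 0*8 = 0)
G(1, 10)*(a - 121) = 10*(0 - 121) = 10*(-121) = -1210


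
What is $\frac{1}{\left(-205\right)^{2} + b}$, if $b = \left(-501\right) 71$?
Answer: $\frac{1}{6454} \approx 0.00015494$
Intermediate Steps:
$b = -35571$
$\frac{1}{\left(-205\right)^{2} + b} = \frac{1}{\left(-205\right)^{2} - 35571} = \frac{1}{42025 - 35571} = \frac{1}{6454}$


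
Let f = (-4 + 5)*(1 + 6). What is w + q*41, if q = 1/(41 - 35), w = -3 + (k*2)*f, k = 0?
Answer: 23/6 ≈ 3.8333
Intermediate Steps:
f = 7 (f = 1*7 = 7)
w = -3 (w = -3 + (0*2)*7 = -3 + 0*7 = -3 + 0 = -3)
q = ⅙ (q = 1/6 = ⅙ ≈ 0.16667)
w + q*41 = -3 + (⅙)*41 = -3 + 41/6 = 23/6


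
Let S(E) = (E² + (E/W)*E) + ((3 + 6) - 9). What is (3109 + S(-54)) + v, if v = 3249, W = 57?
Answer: 177178/19 ≈ 9325.2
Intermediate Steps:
S(E) = 58*E²/57 (S(E) = (E² + (E/57)*E) + ((3 + 6) - 9) = (E² + (E*(1/57))*E) + (9 - 9) = (E² + (E/57)*E) + 0 = (E² + E²/57) + 0 = 58*E²/57 + 0 = 58*E²/57)
(3109 + S(-54)) + v = (3109 + (58/57)*(-54)²) + 3249 = (3109 + (58/57)*2916) + 3249 = (3109 + 56376/19) + 3249 = 115447/19 + 3249 = 177178/19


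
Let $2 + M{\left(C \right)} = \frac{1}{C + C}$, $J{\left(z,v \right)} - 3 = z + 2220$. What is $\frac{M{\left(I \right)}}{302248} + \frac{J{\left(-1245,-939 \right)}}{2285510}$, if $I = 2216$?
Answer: $\frac{644918135939}{1530792471479680} \approx 0.0004213$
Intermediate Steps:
$J{\left(z,v \right)} = 2223 + z$ ($J{\left(z,v \right)} = 3 + \left(z + 2220\right) = 3 + \left(2220 + z\right) = 2223 + z$)
$M{\left(C \right)} = -2 + \frac{1}{2 C}$ ($M{\left(C \right)} = -2 + \frac{1}{C + C} = -2 + \frac{1}{2 C}$)
$\frac{M{\left(I \right)}}{302248} + \frac{J{\left(-1245,-939 \right)}}{2285510} = \frac{-2 + \frac{1}{2 \cdot 2216}}{302248} + \frac{2223 - 1245}{2285510} = \left(-2 + \frac{1}{2} \cdot \frac{1}{2216}\right) \frac{1}{302248} + 978 \cdot \frac{1}{2285510} = \left(-2 + \frac{1}{4432}\right) \frac{1}{302248} + \frac{489}{1142755} = \left(- \frac{8863}{4432}\right) \frac{1}{302248} + \frac{489}{1142755} = - \frac{8863}{1339563136} + \frac{489}{1142755} = \frac{644918135939}{1530792471479680}$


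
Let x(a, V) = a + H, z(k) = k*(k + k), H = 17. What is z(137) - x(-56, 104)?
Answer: 37577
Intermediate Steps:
z(k) = 2*k**2 (z(k) = k*(2*k) = 2*k**2)
x(a, V) = 17 + a (x(a, V) = a + 17 = 17 + a)
z(137) - x(-56, 104) = 2*137**2 - (17 - 56) = 2*18769 - 1*(-39) = 37538 + 39 = 37577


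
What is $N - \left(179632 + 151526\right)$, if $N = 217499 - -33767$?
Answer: $-79892$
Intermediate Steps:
$N = 251266$ ($N = 217499 + 33767 = 251266$)
$N - \left(179632 + 151526\right) = 251266 - \left(179632 + 151526\right) = 251266 - 331158 = -79892$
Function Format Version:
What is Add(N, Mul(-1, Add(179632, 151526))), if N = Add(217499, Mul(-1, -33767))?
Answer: -79892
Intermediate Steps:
N = 251266 (N = Add(217499, 33767) = 251266)
Add(N, Mul(-1, Add(179632, 151526))) = Add(251266, Mul(-1, Add(179632, 151526))) = Add(251266, Mul(-1, 331158)) = Add(251266, -331158) = -79892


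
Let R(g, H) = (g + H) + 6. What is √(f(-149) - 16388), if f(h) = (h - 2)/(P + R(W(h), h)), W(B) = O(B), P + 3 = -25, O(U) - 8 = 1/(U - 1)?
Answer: I*√199939488662/3493 ≈ 128.01*I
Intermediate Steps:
O(U) = 8 + 1/(-1 + U) (O(U) = 8 + 1/(U - 1) = 8 + 1/(-1 + U))
P = -28 (P = -3 - 25 = -28)
W(B) = (-7 + 8*B)/(-1 + B)
R(g, H) = 6 + H + g (R(g, H) = (H + g) + 6 = 6 + H + g)
f(h) = (-2 + h)/(-22 + h + (-7 + 8*h)/(-1 + h)) (f(h) = (h - 2)/(-28 + (6 + h + (-7 + 8*h)/(-1 + h))) = (-2 + h)/(-22 + h + (-7 + 8*h)/(-1 + h)))
√(f(-149) - 16388) = √((2 + (-149)² - 3*(-149))/(15 + (-149)² - 15*(-149)) - 16388) = √((2 + 22201 + 447)/(15 + 22201 + 2235) - 16388) = √(22650/24451 - 16388) = √(-400680338/24451) = I*√199939488662/3493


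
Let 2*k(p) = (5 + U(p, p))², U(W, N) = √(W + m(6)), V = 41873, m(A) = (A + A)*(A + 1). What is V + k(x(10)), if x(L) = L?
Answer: 83865/2 + 5*√94 ≈ 41981.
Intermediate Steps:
m(A) = 2*A*(1 + A) (m(A) = (2*A)*(1 + A) = 2*A*(1 + A))
U(W, N) = √(84 + W) (U(W, N) = √(W + 2*6*(1 + 6)) = √(W + 2*6*7) = √(W + 84) = √(84 + W))
k(p) = (5 + √(84 + p))²/2
V + k(x(10)) = 41873 + (5 + √(84 + 10))²/2 = 41873 + (5 + √94)²/2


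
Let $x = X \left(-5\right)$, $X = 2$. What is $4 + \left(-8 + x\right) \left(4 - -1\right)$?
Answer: $-86$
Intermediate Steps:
$x = -10$ ($x = 2 \left(-5\right) = -10$)
$4 + \left(-8 + x\right) \left(4 - -1\right) = 4 + \left(-8 - 10\right) \left(4 - -1\right) = 4 - 18 \left(4 + 1\right) = 4 - 90 = -86$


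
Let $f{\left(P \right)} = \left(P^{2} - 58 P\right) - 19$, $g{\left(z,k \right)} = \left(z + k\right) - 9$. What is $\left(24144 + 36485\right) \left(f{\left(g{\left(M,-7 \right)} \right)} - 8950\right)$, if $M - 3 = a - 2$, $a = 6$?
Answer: $-507222214$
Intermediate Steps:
$M = 7$ ($M = 3 + \left(6 - 2\right) = 3 + 4 = 7$)
$g{\left(z,k \right)} = -9 + k + z$ ($g{\left(z,k \right)} = \left(k + z\right) - 9 = -9 + k + z$)
$f{\left(P \right)} = -19 + P^{2} - 58 P$
$\left(24144 + 36485\right) \left(f{\left(g{\left(M,-7 \right)} \right)} - 8950\right) = \left(24144 + 36485\right) \left(\left(-19 + \left(-9 - 7 + 7\right)^{2} - 58 \left(-9 - 7 + 7\right)\right) - 8950\right) = 60629 \left(\left(-19 + \left(-9\right)^{2} - -522\right) - 8950\right) = 60629 \left(\left(-19 + 81 + 522\right) - 8950\right) = 60629 \left(584 - 8950\right) = 60629 \left(-8366\right) = -507222214$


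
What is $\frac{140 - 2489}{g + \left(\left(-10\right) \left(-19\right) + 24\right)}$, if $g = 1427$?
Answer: $- \frac{783}{547} \approx -1.4314$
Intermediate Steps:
$\frac{140 - 2489}{g + \left(\left(-10\right) \left(-19\right) + 24\right)} = \frac{140 - 2489}{1427 + \left(\left(-10\right) \left(-19\right) + 24\right)} = - \frac{2349}{1427 + \left(190 + 24\right)} = - \frac{2349}{1427 + 214} = - \frac{2349}{1641} = \left(-2349\right) \frac{1}{1641} = - \frac{783}{547}$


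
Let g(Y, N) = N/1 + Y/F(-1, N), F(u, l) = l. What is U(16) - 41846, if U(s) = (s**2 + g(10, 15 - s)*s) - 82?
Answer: -41848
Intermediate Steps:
g(Y, N) = N + Y/N (g(Y, N) = N/1 + Y/N = N*1 + Y/N = N + Y/N)
U(s) = -82 + s**2 + s*(15 - s + 10/(15 - s)) (U(s) = (s**2 + ((15 - s) + 10/(15 - s))*s) - 82 = (s**2 + (15 - s + 10/(15 - s))*s) - 82 = (s**2 + s*(15 - s + 10/(15 - s))) - 82 = -82 + s**2 + s*(15 - s + 10/(15 - s)))
U(16) - 41846 = (1230 - 317*16 + 15*16**2)/(-15 + 16) - 41846 = (1230 - 5072 + 15*256)/1 - 41846 = 1*(1230 - 5072 + 3840) - 41846 = 1*(-2) - 41846 = -2 - 41846 = -41848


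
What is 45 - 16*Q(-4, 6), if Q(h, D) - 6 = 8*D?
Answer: -819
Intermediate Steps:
Q(h, D) = 6 + 8*D
45 - 16*Q(-4, 6) = 45 - 16*(6 + 8*6) = 45 - 16*(6 + 48) = 45 - 16*54 = 45 - 864 = -819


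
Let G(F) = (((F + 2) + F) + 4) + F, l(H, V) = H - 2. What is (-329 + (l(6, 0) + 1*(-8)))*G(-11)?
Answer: 8991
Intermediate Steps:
l(H, V) = -2 + H
G(F) = 6 + 3*F (G(F) = (((2 + F) + F) + 4) + F = ((2 + 2*F) + 4) + F = (6 + 2*F) + F = 6 + 3*F)
(-329 + (l(6, 0) + 1*(-8)))*G(-11) = (-329 + ((-2 + 6) + 1*(-8)))*(6 + 3*(-11)) = (-329 + (4 - 8))*(6 - 33) = (-329 - 4)*(-27) = -333*(-27) = 8991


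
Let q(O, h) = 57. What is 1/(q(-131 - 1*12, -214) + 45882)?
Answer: 1/45939 ≈ 2.1768e-5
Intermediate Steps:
1/(q(-131 - 1*12, -214) + 45882) = 1/(57 + 45882) = 1/45939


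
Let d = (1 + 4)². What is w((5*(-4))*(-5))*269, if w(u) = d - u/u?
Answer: 6456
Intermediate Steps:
d = 25 (d = 5² = 25)
w(u) = 24 (w(u) = 25 - u/u = 25 - 1*1 = 25 - 1 = 24)
w((5*(-4))*(-5))*269 = 24*269 = 6456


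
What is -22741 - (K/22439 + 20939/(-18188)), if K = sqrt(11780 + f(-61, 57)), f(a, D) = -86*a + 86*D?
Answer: -413592369/18188 - 2*sqrt(5482)/22439 ≈ -22740.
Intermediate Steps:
K = 2*sqrt(5482) (K = sqrt(11780 + (-86*(-61) + 86*57)) = sqrt(11780 + (5246 + 4902)) = sqrt(11780 + 10148) = sqrt(21928) = 2*sqrt(5482) ≈ 148.08)
-22741 - (K/22439 + 20939/(-18188)) = -22741 - ((2*sqrt(5482))/22439 + 20939/(-18188)) = -22741 - ((2*sqrt(5482))*(1/22439) + 20939*(-1/18188)) = -22741 - (2*sqrt(5482)/22439 - 20939/18188) = -22741 - (-20939/18188 + 2*sqrt(5482)/22439) = -22741 + (20939/18188 - 2*sqrt(5482)/22439) = -413592369/18188 - 2*sqrt(5482)/22439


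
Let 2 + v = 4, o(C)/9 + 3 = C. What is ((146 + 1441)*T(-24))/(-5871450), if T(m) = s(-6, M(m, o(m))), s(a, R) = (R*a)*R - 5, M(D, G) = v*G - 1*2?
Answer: 58143977/150550 ≈ 386.21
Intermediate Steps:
o(C) = -27 + 9*C
v = 2 (v = -2 + 4 = 2)
M(D, G) = -2 + 2*G (M(D, G) = 2*G - 1*2 = 2*G - 2 = -2 + 2*G)
s(a, R) = -5 + a*R**2 (s(a, R) = a*R**2 - 5 = -5 + a*R**2)
T(m) = -5 - 6*(-56 + 18*m)**2 (T(m) = -5 - 6*(-2 + 2*(-27 + 9*m))**2 = -5 - 6*(-2 + (-54 + 18*m))**2 = -5 - 6*(-56 + 18*m)**2)
((146 + 1441)*T(-24))/(-5871450) = ((146 + 1441)*(-18821 - 1944*(-24)**2 + 12096*(-24)))/(-5871450) = (1587*(-18821 - 1944*576 - 290304))*(-1/5871450) = (1587*(-18821 - 1119744 - 290304))*(-1/5871450) = (1587*(-1428869))*(-1/5871450) = -2267615103*(-1/5871450) = 58143977/150550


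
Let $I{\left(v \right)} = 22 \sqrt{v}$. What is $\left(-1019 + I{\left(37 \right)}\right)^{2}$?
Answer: $1056269 - 44836 \sqrt{37} \approx 7.8354 \cdot 10^{5}$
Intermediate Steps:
$\left(-1019 + I{\left(37 \right)}\right)^{2} = \left(-1019 + 22 \sqrt{37}\right)^{2}$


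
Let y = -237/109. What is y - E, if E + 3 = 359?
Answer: -39041/109 ≈ -358.17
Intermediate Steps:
E = 356 (E = -3 + 359 = 356)
y = -237/109 (y = -237*1/109 = -237/109 ≈ -2.1743)
y - E = -237/109 - 1*356 = -237/109 - 356 = -39041/109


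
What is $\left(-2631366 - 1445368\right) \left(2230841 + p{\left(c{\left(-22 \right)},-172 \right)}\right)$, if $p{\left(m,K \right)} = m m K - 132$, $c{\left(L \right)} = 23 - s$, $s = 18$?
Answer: $-9076477268206$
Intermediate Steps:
$c{\left(L \right)} = 5$ ($c{\left(L \right)} = 23 - 18 = 5$)
$p{\left(m,K \right)} = -132 + K m^{2}$ ($p{\left(m,K \right)} = m^{2} K - 132 = K m^{2} - 132 = -132 + K m^{2}$)
$\left(-2631366 - 1445368\right) \left(2230841 + p{\left(c{\left(-22 \right)},-172 \right)}\right) = \left(-2631366 - 1445368\right) \left(2230841 - \left(132 + 172 \cdot 5^{2}\right)\right) = - 4076734 \left(2230841 - 4432\right) = \left(-4076734\right) 2226409 = -9076477268206$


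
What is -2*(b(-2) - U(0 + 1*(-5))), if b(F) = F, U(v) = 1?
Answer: 6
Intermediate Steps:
-2*(b(-2) - U(0 + 1*(-5))) = -2*(-2 - 1*1) = -2*(-2 - 1) = -2*(-3) = 6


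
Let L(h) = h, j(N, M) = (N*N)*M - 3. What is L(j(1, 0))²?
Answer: 9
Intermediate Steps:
j(N, M) = -3 + M*N² (j(N, M) = N²*M - 3 = M*N² - 3 = -3 + M*N²)
L(j(1, 0))² = (-3 + 0*1²)² = (-3 + 0*1)² = (-3 + 0)² = (-3)² = 9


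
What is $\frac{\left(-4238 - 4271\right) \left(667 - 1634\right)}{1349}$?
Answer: $\frac{8228203}{1349} \approx 6099.5$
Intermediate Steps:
$\frac{\left(-4238 - 4271\right) \left(667 - 1634\right)}{1349} = \left(-8509\right) \left(-967\right) \frac{1}{1349} = 8228203 \cdot \frac{1}{1349} = \frac{8228203}{1349}$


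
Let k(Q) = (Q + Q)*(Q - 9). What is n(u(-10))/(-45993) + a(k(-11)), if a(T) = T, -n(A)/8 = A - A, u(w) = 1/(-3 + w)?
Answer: 440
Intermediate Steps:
n(A) = 0 (n(A) = -8*(A - A) = -8*0 = 0)
k(Q) = 2*Q*(-9 + Q) (k(Q) = (2*Q)*(-9 + Q) = 2*Q*(-9 + Q))
n(u(-10))/(-45993) + a(k(-11)) = 0/(-45993) + 2*(-11)*(-9 - 11) = 0*(-1/45993) + 2*(-11)*(-20) = 0 + 440 = 440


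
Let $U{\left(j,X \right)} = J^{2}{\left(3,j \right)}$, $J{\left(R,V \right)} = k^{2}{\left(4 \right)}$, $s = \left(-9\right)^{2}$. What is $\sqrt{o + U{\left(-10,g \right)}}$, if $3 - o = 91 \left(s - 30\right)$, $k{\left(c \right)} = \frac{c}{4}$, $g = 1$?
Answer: $i \sqrt{4637} \approx 68.095 i$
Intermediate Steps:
$k{\left(c \right)} = \frac{c}{4}$ ($k{\left(c \right)} = c \frac{1}{4} = \frac{c}{4}$)
$s = 81$
$o = -4638$ ($o = 3 - 91 \left(81 - 30\right) = 3 - 91 \cdot 51 = 3 - 4641 = -4638$)
$J{\left(R,V \right)} = 1$ ($J{\left(R,V \right)} = \left(\frac{1}{4} \cdot 4\right)^{2} = 1^{2} = 1$)
$U{\left(j,X \right)} = 1$ ($U{\left(j,X \right)} = 1^{2} = 1$)
$\sqrt{o + U{\left(-10,g \right)}} = \sqrt{-4638 + 1} = \sqrt{-4637} = i \sqrt{4637}$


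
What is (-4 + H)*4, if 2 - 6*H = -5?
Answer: -34/3 ≈ -11.333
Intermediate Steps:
H = 7/6 (H = 1/3 - 1/6*(-5) = 1/3 + 5/6 = 7/6 ≈ 1.1667)
(-4 + H)*4 = (-4 + 7/6)*4 = -17/6*4 = -34/3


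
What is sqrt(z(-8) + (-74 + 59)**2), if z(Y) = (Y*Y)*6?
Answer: sqrt(609) ≈ 24.678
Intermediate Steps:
z(Y) = 6*Y**2 (z(Y) = Y**2*6 = 6*Y**2)
sqrt(z(-8) + (-74 + 59)**2) = sqrt(6*(-8)**2 + (-74 + 59)**2) = sqrt(6*64 + (-15)**2) = sqrt(384 + 225) = sqrt(609)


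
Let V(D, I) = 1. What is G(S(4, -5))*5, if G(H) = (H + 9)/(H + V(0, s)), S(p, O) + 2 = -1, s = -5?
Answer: -15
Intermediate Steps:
S(p, O) = -3 (S(p, O) = -2 - 1 = -3)
G(H) = (9 + H)/(1 + H) (G(H) = (H + 9)/(H + 1) = (9 + H)/(1 + H))
G(S(4, -5))*5 = ((9 - 3)/(1 - 3))*5 = (6/(-2))*5 = -½*6*5 = -3*5 = -15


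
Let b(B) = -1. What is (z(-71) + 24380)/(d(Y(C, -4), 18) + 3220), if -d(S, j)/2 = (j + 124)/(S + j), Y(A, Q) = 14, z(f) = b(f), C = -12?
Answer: 195032/25689 ≈ 7.5920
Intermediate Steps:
z(f) = -1
d(S, j) = -2*(124 + j)/(S + j) (d(S, j) = -2*(j + 124)/(S + j) = -2*(124 + j)/(S + j))
(z(-71) + 24380)/(d(Y(C, -4), 18) + 3220) = (-1 + 24380)/(2*(-124 - 1*18)/(14 + 18) + 3220) = 24379/(2*(-124 - 18)/32 + 3220) = 24379/(2*(1/32)*(-142) + 3220) = 24379/(-71/8 + 3220) = 24379/(25689/8) = 24379*(8/25689) = 195032/25689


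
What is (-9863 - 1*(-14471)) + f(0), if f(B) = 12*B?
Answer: 4608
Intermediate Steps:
(-9863 - 1*(-14471)) + f(0) = (-9863 - 1*(-14471)) + 12*0 = (-9863 + 14471) + 0 = 4608 + 0 = 4608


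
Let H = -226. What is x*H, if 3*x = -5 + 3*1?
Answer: 452/3 ≈ 150.67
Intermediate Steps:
x = -⅔ (x = (-5 + 3*1)/3 = (-5 + 3)/3 = (⅓)*(-2) = -⅔ ≈ -0.66667)
x*H = -⅔*(-226) = 452/3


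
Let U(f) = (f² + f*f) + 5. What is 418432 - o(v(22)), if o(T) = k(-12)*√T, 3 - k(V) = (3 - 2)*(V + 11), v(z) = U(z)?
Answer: 418432 - 4*√973 ≈ 4.1831e+5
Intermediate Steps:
U(f) = 5 + 2*f² (U(f) = (f² + f²) + 5 = 2*f² + 5 = 5 + 2*f²)
v(z) = 5 + 2*z²
k(V) = -8 - V (k(V) = 3 - (3 - 2)*(V + 11) = 3 - (11 + V) = 3 + (-11 - V) = -8 - V)
o(T) = 4*√T (o(T) = (-8 - 1*(-12))*√T = (-8 + 12)*√T = 4*√T)
418432 - o(v(22)) = 418432 - 4*√(5 + 2*22²) = 418432 - 4*√(5 + 2*484) = 418432 - 4*√(5 + 968) = 418432 - 4*√973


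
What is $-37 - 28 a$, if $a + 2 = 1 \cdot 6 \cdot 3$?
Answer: $-485$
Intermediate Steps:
$a = 16$ ($a = -2 + 1 \cdot 6 \cdot 3 = -2 + 6 \cdot 3 = -2 + 18 = 16$)
$-37 - 28 a = -37 - 448 = -485$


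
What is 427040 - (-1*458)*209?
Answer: 522762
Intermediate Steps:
427040 - (-1*458)*209 = 427040 - (-458)*209 = 427040 - 1*(-95722) = 427040 + 95722 = 522762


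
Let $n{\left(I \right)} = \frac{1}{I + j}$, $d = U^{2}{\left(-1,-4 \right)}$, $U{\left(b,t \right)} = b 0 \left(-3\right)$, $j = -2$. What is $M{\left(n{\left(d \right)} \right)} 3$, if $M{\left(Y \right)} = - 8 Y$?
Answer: $12$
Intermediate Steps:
$U{\left(b,t \right)} = 0$ ($U{\left(b,t \right)} = 0 \left(-3\right) = 0$)
$d = 0$ ($d = 0^{2} = 0$)
$n{\left(I \right)} = \frac{1}{-2 + I}$ ($n{\left(I \right)} = \frac{1}{I - 2} = \frac{1}{-2 + I}$)
$M{\left(n{\left(d \right)} \right)} 3 = - \frac{8}{-2 + 0} \cdot 3 = - \frac{8}{-2} \cdot 3 = \left(-8\right) \left(- \frac{1}{2}\right) 3 = 4 \cdot 3 = 12$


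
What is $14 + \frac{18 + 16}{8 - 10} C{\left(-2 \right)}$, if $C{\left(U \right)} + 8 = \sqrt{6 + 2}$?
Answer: $150 - 34 \sqrt{2} \approx 101.92$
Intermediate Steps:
$C{\left(U \right)} = -8 + 2 \sqrt{2}$ ($C{\left(U \right)} = -8 + \sqrt{6 + 2} = -8 + \sqrt{8} = -8 + 2 \sqrt{2}$)
$14 + \frac{18 + 16}{8 - 10} C{\left(-2 \right)} = 14 + \frac{18 + 16}{8 - 10} \left(-8 + 2 \sqrt{2}\right) = 14 + \frac{34}{-2} \left(-8 + 2 \sqrt{2}\right) = 14 + 34 \left(- \frac{1}{2}\right) \left(-8 + 2 \sqrt{2}\right) = 14 - 17 \left(-8 + 2 \sqrt{2}\right) = 14 + \left(136 - 34 \sqrt{2}\right) = 150 - 34 \sqrt{2}$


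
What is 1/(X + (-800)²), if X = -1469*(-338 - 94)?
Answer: 1/1274608 ≈ 7.8455e-7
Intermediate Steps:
X = 634608 (X = -1469*(-432) = 634608)
1/(X + (-800)²) = 1/(634608 + (-800)²) = 1/(634608 + 640000) = 1/1274608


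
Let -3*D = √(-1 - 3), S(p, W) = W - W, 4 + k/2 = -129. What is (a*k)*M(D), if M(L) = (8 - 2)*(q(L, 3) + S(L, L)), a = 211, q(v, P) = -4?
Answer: 1347024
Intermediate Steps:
k = -266 (k = -8 + 2*(-129) = -8 - 258 = -266)
S(p, W) = 0
D = -2*I/3 (D = -√(-1 - 3)/3 = -2*I/3 ≈ -0.66667*I)
M(L) = -24 (M(L) = (8 - 2)*(-4 + 0) = 6*(-4) = -24)
(a*k)*M(D) = (211*(-266))*(-24) = -56126*(-24) = 1347024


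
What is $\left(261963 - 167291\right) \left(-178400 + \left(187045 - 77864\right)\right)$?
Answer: $-6553101168$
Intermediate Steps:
$\left(261963 - 167291\right) \left(-178400 + \left(187045 - 77864\right)\right) = 94672 \left(-178400 + 109181\right) = 94672 \left(-69219\right) = -6553101168$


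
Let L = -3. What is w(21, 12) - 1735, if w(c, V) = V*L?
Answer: -1771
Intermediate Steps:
w(c, V) = -3*V (w(c, V) = V*(-3) = -3*V)
w(21, 12) - 1735 = -3*12 - 1735 = -36 - 1735 = -1771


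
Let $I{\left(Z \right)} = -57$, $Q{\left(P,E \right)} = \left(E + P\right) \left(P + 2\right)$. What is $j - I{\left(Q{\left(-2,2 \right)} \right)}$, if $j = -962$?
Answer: $-905$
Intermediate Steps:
$Q{\left(P,E \right)} = \left(2 + P\right) \left(E + P\right)$ ($Q{\left(P,E \right)} = \left(E + P\right) \left(2 + P\right) = \left(2 + P\right) \left(E + P\right)$)
$j - I{\left(Q{\left(-2,2 \right)} \right)} = -962 - -57 = -962 + 57 = -905$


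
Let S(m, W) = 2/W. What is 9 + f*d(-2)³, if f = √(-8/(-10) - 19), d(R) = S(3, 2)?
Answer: 9 + I*√455/5 ≈ 9.0 + 4.2661*I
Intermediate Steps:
d(R) = 1 (d(R) = 2/2 = 2*(½) = 1)
f = I*√455/5 (f = √(-8*(-⅒) - 19) = √(⅘ - 19) = √(-91/5) = I*√455/5 ≈ 4.2661*I)
9 + f*d(-2)³ = 9 + (I*√455/5)*1³ = 9 + (I*√455/5)*1 = 9 + I*√455/5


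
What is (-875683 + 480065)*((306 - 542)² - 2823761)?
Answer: 1095096339170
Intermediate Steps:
(-875683 + 480065)*((306 - 542)² - 2823761) = -395618*((-236)² - 2823761) = -395618*(55696 - 2823761) = -395618*(-2768065) = 1095096339170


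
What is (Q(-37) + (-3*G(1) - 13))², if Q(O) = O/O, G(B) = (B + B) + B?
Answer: 441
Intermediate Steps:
G(B) = 3*B (G(B) = 2*B + B = 3*B)
Q(O) = 1
(Q(-37) + (-3*G(1) - 13))² = (1 + (-9 - 13))² = (1 - 22)² = (-21)² = 441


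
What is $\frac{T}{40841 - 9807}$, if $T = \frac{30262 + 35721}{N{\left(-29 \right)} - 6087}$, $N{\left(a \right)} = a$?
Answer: $- \frac{65983}{189803944} \approx -0.00034764$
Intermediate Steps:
$T = - \frac{65983}{6116}$ ($T = \frac{30262 + 35721}{-29 - 6087} = \frac{65983}{-29 + \left(-23749 + 17662\right)} = \frac{65983}{-29 - 6087} = \frac{65983}{-6116} = 65983 \left(- \frac{1}{6116}\right) = - \frac{65983}{6116} \approx -10.789$)
$\frac{T}{40841 - 9807} = - \frac{65983}{6116 \left(40841 - 9807\right)} = - \frac{65983}{6116 \cdot 31034} = \left(- \frac{65983}{6116}\right) \frac{1}{31034} = - \frac{65983}{189803944}$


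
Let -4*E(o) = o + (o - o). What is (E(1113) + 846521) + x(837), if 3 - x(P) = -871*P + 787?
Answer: 6297943/4 ≈ 1.5745e+6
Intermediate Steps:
x(P) = -784 + 871*P (x(P) = 3 - (-871*P + 787) = 3 - (787 - 871*P) = 3 + (-787 + 871*P) = -784 + 871*P)
E(o) = -o/4 (E(o) = -(o + (o - o))/4 = -(o + 0)/4 = -o/4)
(E(1113) + 846521) + x(837) = (-¼*1113 + 846521) + (-784 + 871*837) = (-1113/4 + 846521) + (-784 + 729027) = 3384971/4 + 728243 = 6297943/4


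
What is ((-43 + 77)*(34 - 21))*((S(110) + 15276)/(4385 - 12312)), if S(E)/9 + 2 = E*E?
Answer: -54877836/7927 ≈ -6922.9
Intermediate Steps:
S(E) = -18 + 9*E**2 (S(E) = -18 + 9*(E*E) = -18 + 9*E**2)
((-43 + 77)*(34 - 21))*((S(110) + 15276)/(4385 - 12312)) = ((-43 + 77)*(34 - 21))*(((-18 + 9*110**2) + 15276)/(4385 - 12312)) = (34*13)*(((-18 + 9*12100) + 15276)/(-7927)) = 442*(((-18 + 108900) + 15276)*(-1/7927)) = 442*((108882 + 15276)*(-1/7927)) = 442*(124158*(-1/7927)) = 442*(-124158/7927) = -54877836/7927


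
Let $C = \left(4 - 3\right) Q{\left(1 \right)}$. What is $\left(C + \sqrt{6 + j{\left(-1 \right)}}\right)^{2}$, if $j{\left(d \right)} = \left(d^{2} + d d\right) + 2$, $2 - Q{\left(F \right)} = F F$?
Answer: $\left(1 + \sqrt{10}\right)^{2} \approx 17.325$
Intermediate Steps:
$Q{\left(F \right)} = 2 - F^{2}$ ($Q{\left(F \right)} = 2 - F F = 2 - F^{2}$)
$j{\left(d \right)} = 2 + 2 d^{2}$ ($j{\left(d \right)} = \left(d^{2} + d^{2}\right) + 2 = 2 d^{2} + 2 = 2 + 2 d^{2}$)
$C = 1$ ($C = \left(4 - 3\right) \left(2 - 1^{2}\right) = 1 \left(2 - 1\right) = 1 \cdot 1 = 1$)
$\left(C + \sqrt{6 + j{\left(-1 \right)}}\right)^{2} = \left(1 + \sqrt{6 + \left(2 + 2 \left(-1\right)^{2}\right)}\right)^{2} = \left(1 + \sqrt{6 + \left(2 + 2 \cdot 1\right)}\right)^{2} = \left(1 + \sqrt{6 + \left(2 + 2\right)}\right)^{2} = \left(1 + \sqrt{6 + 4}\right)^{2} = \left(1 + \sqrt{10}\right)^{2}$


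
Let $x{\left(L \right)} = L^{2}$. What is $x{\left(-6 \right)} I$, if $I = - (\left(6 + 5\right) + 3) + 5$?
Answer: $-324$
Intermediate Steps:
$I = -9$ ($I = - (11 + 3) + 5 = \left(-1\right) 14 + 5 = -14 + 5 = -9$)
$x{\left(-6 \right)} I = \left(-6\right)^{2} \left(-9\right) = 36 \left(-9\right) = -324$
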